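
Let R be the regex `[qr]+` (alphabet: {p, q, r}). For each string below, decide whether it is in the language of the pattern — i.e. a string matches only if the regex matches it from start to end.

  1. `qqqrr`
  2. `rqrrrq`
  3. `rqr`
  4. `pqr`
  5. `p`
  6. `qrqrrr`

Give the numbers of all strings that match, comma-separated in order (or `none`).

1, 2, 3, 6

1 → match
2 → match
3 → match
4 → no match
5 → no match
6 → match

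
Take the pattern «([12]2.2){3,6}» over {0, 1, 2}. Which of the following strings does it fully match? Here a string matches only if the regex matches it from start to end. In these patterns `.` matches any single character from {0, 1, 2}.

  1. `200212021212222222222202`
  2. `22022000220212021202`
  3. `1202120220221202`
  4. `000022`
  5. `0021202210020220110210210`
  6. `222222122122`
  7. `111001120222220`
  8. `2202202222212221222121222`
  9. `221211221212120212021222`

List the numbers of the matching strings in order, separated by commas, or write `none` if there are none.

1 → no match
2 → no match
3 → no match
4. `000022` → no match
5 → no match — must end with `2`
6. `222222122122` → no match
7 → no match — must end with `2`
8 → no match
9 → no match

none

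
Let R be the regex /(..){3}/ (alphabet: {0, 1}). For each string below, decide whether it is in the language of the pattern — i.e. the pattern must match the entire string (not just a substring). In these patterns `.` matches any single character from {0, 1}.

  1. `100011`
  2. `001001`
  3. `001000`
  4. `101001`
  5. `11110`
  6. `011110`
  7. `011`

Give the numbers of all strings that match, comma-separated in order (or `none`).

1, 2, 3, 4, 6

1 → match
2 → match
3 → match
4 → match
5 → no match
6 → match
7 → no match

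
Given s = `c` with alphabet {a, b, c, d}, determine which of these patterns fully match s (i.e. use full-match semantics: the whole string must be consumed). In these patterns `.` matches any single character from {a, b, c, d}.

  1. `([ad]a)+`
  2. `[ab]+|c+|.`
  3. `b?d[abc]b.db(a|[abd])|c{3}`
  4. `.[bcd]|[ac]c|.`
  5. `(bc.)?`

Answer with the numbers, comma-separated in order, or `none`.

1 → no match — must end with `a`
2 → match
3 → no match
4 → match
5 → no match

2, 4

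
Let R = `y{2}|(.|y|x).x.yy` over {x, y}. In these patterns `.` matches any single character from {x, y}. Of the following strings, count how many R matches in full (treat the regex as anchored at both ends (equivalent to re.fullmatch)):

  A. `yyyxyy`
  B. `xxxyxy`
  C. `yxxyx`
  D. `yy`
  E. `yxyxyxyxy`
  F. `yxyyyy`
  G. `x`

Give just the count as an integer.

A → no match
B → no match
C → no match
D → match
E → no match
F → no match
G → no match
Total matched: 1

1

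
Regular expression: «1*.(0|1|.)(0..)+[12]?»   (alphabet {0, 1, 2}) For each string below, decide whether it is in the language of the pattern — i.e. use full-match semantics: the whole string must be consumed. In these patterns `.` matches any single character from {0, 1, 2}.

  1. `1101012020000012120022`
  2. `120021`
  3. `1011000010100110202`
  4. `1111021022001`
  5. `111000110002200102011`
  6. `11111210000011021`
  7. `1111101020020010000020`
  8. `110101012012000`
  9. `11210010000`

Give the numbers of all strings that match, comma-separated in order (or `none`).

1 → no match
2. `120021` → match
3 → no match
4 → match
5 → no match
6 → no match
7 → match
8 → no match
9. `11210010000` → no match

2, 4, 7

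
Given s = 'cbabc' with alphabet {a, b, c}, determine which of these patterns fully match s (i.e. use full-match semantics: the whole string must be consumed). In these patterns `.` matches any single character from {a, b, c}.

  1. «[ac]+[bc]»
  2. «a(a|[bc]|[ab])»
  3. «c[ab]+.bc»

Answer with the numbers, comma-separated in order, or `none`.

1 → no match
2 → no match — must start with 'a'
3 → match

3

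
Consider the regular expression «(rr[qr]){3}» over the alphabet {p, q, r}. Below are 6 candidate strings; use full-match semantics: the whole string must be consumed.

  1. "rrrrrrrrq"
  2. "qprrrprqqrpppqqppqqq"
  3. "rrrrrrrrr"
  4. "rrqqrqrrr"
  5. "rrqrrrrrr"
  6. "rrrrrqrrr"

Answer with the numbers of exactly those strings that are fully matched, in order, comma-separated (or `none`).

1, 3, 5, 6

1 → match
2 → no match — must start with "rr"
3 → match
4 → no match
5 → match
6 → match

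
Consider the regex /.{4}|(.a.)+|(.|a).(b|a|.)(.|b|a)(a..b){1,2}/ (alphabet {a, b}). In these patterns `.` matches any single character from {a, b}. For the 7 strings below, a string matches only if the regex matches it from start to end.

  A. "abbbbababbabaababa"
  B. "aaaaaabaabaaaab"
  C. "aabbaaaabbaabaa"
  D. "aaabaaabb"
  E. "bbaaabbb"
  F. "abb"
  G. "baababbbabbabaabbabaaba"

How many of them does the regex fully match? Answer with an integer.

3

A → no match
B → match
C → match
D. "aaabaaabb" → no match
E. "bbaaabbb" → match
F. "abb" → no match
G → no match
Total matched: 3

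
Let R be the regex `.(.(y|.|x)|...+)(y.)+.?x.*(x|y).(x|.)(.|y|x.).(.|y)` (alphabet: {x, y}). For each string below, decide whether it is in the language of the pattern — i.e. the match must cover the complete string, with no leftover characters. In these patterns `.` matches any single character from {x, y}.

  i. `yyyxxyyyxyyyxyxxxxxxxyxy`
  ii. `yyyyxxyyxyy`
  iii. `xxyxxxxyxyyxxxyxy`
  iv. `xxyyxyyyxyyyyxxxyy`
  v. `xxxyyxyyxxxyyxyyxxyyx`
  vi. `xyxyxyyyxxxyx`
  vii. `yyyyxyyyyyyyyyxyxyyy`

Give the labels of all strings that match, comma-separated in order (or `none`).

i → match
ii → no match
iii → no match
iv → match
v → match
vi → no match
vii → no match

i, iv, v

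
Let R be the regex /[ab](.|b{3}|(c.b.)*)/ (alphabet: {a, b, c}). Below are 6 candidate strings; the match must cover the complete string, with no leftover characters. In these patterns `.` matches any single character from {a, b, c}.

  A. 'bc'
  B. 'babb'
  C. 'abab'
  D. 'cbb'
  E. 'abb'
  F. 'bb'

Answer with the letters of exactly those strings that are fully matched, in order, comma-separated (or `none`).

A, F

A. 'bc' → match
B. 'babb' → no match
C. 'abab' → no match
D. 'cbb' → no match
E. 'abb' → no match
F. 'bb' → match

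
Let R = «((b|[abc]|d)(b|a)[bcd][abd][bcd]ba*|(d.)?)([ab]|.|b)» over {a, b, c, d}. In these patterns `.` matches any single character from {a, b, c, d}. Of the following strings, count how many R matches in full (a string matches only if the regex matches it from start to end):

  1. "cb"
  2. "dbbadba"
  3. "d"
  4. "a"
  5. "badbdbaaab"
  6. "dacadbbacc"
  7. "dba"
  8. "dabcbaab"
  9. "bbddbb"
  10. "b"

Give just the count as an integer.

6

1 → no match
2 → match
3 → match
4 → match
5 → match
6 → no match
7 → match
8 → no match
9 → no match
10 → match
Total matched: 6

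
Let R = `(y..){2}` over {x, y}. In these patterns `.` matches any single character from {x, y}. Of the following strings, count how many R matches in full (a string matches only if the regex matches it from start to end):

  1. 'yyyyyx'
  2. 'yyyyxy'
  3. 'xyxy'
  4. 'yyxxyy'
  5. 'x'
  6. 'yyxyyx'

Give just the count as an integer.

1 → match
2 → match
3 → no match — must start with 'y'
4 → no match
5 → no match — must start with 'y'
6 → match
Total matched: 3

3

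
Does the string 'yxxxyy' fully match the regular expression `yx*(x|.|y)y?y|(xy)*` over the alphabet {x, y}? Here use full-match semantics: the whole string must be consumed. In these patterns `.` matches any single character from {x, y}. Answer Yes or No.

Yes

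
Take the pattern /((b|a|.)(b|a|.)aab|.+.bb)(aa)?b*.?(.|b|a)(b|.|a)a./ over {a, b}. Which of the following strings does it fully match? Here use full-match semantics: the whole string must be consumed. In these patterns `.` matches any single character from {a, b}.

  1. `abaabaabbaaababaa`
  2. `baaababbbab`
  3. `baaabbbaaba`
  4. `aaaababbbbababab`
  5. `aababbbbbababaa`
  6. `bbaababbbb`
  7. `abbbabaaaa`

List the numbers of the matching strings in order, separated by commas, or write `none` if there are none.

none

1 → no match
2. `baaababbbab` → no match
3. `baaabbbaaba` → no match
4 → no match
5 → no match
6. `bbaababbbb` → no match
7. `abbbabaaaa` → no match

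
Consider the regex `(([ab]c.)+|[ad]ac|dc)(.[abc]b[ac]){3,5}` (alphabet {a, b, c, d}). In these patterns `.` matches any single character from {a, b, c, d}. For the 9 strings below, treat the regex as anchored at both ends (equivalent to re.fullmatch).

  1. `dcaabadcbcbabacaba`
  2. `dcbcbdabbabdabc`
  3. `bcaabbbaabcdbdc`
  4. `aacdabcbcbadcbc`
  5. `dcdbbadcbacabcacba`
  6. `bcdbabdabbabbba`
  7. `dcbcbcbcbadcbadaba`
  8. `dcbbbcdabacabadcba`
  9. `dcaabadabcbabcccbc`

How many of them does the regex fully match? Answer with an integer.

6

1 → match
2 → no match
3 → no match
4 → match
5 → match
6 → no match
7 → match
8 → match
9 → match
Total matched: 6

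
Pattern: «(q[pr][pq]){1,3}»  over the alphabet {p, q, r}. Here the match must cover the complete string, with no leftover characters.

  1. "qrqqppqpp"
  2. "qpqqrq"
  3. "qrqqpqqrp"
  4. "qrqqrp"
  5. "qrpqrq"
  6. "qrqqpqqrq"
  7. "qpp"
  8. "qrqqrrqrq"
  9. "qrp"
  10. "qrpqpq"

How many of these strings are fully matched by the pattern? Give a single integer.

1. "qrqqppqpp" → match
2. "qpqqrq" → match
3. "qrqqpqqrp" → match
4. "qrqqrp" → match
5. "qrpqrq" → match
6. "qrqqpqqrq" → match
7. "qpp" → match
8. "qrqqrrqrq" → no match
9. "qrp" → match
10. "qrpqpq" → match
Total matched: 9

9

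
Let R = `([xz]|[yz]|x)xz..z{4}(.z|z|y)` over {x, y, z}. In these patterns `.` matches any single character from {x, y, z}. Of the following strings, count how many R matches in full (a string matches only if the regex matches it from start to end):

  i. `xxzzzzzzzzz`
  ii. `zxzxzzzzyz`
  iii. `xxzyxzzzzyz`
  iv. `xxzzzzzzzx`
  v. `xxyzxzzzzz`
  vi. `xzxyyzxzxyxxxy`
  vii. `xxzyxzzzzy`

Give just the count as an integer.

3

i → match
ii → no match
iii → match
iv → no match
v → no match
vi → no match
vii → match
Total matched: 3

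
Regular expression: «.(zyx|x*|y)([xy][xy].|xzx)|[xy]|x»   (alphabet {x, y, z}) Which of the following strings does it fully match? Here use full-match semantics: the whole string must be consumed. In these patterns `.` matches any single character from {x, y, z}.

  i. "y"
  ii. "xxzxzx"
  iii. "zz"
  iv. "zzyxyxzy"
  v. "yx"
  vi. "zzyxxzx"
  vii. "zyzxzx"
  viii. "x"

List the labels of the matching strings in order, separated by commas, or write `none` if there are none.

i → match
ii → no match
iii → no match
iv → no match
v → no match
vi → match
vii → no match
viii → match

i, vi, viii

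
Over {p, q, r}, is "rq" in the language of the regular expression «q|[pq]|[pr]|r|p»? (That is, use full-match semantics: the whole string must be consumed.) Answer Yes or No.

No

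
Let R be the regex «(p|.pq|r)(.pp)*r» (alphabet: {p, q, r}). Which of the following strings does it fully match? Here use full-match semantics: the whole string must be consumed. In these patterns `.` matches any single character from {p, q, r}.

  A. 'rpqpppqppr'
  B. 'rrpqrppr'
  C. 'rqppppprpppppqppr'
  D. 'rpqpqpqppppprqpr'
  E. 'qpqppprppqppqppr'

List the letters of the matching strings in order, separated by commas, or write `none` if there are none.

A, C, E

A → match
B → no match
C → match
D → no match
E → match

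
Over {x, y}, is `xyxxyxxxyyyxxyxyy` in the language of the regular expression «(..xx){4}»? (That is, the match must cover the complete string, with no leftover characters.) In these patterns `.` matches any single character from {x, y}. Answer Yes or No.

Every match must end with `xx`, but `xyxxyxxxyyyxxyxyy` does not.

No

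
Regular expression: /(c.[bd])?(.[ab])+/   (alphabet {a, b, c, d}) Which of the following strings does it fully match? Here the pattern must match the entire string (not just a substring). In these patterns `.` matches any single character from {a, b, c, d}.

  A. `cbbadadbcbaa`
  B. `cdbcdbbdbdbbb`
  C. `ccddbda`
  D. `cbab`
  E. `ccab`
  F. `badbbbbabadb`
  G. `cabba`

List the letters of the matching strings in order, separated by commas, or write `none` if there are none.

A → match
B → no match
C → match
D → match
E → no match
F → match
G → match

A, C, D, F, G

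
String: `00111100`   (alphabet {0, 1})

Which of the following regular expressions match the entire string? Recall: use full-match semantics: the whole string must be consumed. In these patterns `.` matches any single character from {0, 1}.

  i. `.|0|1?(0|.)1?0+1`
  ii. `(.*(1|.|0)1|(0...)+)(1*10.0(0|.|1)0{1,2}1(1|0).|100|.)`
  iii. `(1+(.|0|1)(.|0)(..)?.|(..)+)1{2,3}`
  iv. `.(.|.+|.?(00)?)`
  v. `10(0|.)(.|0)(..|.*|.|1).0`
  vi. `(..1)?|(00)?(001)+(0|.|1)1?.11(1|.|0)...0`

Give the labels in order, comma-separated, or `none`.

ii, iv

i → no match
ii → match
iii → no match — must end with `1`
iv → match
v → no match — must start with `10`
vi → no match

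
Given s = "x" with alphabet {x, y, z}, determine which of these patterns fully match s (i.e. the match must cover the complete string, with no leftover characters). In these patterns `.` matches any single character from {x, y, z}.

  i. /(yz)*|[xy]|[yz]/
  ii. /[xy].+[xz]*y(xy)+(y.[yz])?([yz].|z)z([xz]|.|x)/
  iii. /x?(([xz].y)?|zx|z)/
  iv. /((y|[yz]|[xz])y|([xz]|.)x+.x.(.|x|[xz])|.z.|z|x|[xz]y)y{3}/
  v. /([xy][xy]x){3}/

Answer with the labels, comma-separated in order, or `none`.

i → match
ii → no match
iii → match
iv → no match — must end with "y"
v → no match

i, iii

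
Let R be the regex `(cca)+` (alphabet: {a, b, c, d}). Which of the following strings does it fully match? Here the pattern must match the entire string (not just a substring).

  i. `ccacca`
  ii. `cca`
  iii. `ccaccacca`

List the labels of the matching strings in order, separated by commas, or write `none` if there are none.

i, ii, iii

i → match
ii → match
iii → match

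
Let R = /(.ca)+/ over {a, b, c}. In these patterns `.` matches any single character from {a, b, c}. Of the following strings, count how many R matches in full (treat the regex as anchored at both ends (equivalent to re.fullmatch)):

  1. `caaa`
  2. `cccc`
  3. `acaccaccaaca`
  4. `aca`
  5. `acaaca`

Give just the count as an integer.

1. `caaa` → no match — must end with `ca`
2. `cccc` → no match — must end with `ca`
3. `acaccaccaaca` → match
4. `aca` → match
5. `acaaca` → match
Total matched: 3

3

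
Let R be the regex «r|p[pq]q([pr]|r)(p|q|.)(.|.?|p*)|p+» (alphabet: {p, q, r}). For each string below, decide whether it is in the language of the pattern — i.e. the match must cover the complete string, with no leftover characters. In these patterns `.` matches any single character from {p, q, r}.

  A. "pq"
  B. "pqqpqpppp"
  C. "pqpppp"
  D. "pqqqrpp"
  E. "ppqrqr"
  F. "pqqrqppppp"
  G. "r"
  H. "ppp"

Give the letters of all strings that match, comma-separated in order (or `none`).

A. "pq" → no match
B. "pqqpqpppp" → match
C. "pqpppp" → no match
D. "pqqqrpp" → no match
E. "ppqrqr" → match
F. "pqqrqppppp" → match
G. "r" → match
H. "ppp" → match

B, E, F, G, H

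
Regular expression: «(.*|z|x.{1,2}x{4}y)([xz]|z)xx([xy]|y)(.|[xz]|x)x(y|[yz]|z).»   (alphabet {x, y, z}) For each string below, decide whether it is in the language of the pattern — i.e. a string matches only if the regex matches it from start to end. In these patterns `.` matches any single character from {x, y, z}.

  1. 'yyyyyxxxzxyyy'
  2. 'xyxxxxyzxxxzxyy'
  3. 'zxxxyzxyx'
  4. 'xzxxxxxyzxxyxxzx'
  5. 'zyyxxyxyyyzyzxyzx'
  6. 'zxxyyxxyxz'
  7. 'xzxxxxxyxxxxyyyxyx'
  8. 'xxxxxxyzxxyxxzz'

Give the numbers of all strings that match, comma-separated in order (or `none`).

2, 3, 4, 8

1 → no match
2 → match
3 → match
4 → match
5 → no match
6 → no match
7 → no match
8 → match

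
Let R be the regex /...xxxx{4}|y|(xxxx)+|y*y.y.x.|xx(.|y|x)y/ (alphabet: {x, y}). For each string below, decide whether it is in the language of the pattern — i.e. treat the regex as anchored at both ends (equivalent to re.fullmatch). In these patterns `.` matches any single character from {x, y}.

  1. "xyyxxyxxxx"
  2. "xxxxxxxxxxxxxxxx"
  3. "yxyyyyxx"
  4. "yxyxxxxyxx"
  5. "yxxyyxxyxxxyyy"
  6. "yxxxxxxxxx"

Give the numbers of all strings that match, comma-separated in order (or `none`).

2, 6

1. "xyyxxyxxxx" → no match
2 → match
3. "yxyyyyxx" → no match
4. "yxyxxxxyxx" → no match
5 → no match
6. "yxxxxxxxxx" → match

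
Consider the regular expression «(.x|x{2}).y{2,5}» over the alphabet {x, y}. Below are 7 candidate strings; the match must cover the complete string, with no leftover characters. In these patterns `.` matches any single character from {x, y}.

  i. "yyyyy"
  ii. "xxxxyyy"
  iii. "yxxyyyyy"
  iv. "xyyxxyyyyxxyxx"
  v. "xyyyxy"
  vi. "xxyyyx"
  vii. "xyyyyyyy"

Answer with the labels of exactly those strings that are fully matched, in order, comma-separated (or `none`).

iii

i → no match
ii → no match
iii → match
iv → no match — must end with "y"
v → no match
vi → no match — must end with "y"
vii → no match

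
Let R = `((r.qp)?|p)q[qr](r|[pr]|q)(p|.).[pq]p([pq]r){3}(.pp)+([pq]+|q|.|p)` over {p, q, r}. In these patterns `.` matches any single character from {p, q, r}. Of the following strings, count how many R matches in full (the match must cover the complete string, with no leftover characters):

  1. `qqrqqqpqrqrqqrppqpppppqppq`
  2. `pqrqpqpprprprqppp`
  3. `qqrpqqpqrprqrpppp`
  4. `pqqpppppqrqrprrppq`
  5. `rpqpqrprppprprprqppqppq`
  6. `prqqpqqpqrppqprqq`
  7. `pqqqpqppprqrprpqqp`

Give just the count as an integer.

1 → no match
2 → no match
3 → match
4 → match
5 → no match
6 → no match
7 → no match
Total matched: 2

2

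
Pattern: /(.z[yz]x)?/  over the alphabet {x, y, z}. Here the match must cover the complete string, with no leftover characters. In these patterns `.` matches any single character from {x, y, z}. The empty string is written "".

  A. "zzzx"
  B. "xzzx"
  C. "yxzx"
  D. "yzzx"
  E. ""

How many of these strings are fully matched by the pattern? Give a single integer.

A → match
B → match
C → no match
D → match
E → match
Total matched: 4

4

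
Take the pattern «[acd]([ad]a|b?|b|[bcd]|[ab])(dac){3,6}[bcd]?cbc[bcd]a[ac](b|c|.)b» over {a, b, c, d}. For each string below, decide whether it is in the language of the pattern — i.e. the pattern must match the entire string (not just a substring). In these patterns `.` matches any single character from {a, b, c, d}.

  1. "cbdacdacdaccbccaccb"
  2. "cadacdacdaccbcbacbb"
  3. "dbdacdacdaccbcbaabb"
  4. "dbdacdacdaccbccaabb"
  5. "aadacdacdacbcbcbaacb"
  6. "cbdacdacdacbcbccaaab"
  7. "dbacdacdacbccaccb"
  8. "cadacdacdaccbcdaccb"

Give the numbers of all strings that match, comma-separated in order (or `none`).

1 → match
2 → match
3 → match
4 → match
5 → match
6 → match
7 → no match
8 → match

1, 2, 3, 4, 5, 6, 8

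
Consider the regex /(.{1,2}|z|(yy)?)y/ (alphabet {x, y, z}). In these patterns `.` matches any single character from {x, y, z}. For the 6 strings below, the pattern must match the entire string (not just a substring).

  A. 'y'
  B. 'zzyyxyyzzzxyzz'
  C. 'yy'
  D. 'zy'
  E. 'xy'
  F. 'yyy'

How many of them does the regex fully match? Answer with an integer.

A. 'y' → match
B → no match — must end with 'y'
C. 'yy' → match
D. 'zy' → match
E. 'xy' → match
F. 'yyy' → match
Total matched: 5

5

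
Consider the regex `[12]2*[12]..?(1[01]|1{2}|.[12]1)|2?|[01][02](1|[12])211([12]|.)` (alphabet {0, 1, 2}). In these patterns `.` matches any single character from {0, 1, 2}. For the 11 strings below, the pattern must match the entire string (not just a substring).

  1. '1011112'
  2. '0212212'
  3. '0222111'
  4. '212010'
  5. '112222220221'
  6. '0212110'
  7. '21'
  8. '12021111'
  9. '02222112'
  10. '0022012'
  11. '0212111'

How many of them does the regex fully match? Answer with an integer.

4

1 → no match
2 → no match
3 → match
4 → match
5 → no match
6 → match
7 → no match
8 → no match
9 → no match
10 → no match
11 → match
Total matched: 4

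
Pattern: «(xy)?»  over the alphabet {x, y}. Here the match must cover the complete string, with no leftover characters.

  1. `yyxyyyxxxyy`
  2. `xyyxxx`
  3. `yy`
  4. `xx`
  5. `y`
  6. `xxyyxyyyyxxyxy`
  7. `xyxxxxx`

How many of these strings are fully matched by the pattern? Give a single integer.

0

1 → no match
2 → no match
3 → no match
4 → no match
5 → no match
6 → no match
7 → no match
Total matched: 0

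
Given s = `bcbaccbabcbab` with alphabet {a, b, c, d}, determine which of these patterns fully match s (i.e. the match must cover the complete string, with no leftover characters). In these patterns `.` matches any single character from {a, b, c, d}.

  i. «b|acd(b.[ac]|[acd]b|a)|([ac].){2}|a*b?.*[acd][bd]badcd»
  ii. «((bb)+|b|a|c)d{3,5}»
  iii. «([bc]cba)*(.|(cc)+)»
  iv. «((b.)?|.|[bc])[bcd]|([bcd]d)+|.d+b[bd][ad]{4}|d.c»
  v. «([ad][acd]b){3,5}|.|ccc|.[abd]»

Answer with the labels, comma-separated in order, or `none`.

iii

i → no match
ii → no match — must end with `d`
iii → match
iv → no match
v → no match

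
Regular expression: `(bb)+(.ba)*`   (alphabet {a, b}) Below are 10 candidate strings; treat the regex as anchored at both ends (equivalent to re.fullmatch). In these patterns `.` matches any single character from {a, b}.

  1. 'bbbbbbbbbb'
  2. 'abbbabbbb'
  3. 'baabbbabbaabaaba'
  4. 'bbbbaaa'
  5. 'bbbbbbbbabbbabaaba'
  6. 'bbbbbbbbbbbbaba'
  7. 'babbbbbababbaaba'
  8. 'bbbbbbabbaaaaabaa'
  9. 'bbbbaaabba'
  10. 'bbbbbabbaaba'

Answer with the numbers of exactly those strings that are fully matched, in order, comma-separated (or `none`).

1. 'bbbbbbbbbb' → match
2. 'abbbabbbb' → no match — must start with 'bb'
3 → no match — must start with 'bb'
4. 'bbbbaaa' → no match
5 → no match
6 → match
7 → no match — must start with 'bb'
8 → no match
9. 'bbbbaaabba' → no match
10. 'bbbbbabbaaba' → no match

1, 6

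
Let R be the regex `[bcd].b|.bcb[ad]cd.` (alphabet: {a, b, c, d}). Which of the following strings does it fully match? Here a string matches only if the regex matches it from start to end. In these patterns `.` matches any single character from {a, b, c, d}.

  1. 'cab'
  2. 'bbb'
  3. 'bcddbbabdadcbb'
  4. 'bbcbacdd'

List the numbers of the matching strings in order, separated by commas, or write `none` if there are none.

1, 2, 4

1 → match
2 → match
3 → no match
4 → match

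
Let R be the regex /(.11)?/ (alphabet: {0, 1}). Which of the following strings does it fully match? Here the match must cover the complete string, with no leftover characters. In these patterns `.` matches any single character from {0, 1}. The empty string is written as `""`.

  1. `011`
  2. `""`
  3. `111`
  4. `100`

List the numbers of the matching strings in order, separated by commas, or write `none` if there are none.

1, 2, 3

1 → match
2 → match
3 → match
4 → no match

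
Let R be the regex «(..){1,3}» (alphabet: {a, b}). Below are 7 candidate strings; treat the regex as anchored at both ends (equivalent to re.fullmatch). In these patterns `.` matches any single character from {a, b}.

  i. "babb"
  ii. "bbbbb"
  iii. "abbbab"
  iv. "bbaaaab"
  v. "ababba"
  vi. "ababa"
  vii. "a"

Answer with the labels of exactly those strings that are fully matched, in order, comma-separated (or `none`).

i, iii, v

i → match
ii → no match
iii → match
iv → no match
v → match
vi → no match
vii → no match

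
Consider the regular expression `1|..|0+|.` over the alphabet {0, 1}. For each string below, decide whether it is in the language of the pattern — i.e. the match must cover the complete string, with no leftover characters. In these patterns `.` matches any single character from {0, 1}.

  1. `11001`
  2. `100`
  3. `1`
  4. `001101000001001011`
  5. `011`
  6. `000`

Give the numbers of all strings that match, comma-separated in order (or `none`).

3, 6

1. `11001` → no match
2. `100` → no match
3. `1` → match
4 → no match
5. `011` → no match
6. `000` → match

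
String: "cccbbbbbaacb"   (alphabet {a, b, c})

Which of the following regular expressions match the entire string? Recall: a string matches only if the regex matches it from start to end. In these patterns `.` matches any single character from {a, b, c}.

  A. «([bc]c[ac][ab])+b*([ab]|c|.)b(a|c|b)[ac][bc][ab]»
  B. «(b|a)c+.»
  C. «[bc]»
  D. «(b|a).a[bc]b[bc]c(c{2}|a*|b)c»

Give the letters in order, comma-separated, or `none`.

A → match
B → no match
C → no match
D → no match — must end with "c"

A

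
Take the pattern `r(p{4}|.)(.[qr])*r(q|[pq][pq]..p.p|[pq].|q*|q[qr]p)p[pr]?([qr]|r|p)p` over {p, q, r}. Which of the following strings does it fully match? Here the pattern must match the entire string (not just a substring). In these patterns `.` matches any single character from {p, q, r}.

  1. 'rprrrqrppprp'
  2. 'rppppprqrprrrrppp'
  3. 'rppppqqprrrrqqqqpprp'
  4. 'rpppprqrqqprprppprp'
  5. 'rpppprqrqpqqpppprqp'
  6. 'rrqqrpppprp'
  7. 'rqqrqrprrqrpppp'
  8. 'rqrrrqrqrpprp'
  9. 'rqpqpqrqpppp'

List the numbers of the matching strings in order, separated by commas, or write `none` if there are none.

1 → match
2 → match
3 → match
4 → match
5 → match
6 → match
7 → match
8 → match
9 → match

1, 2, 3, 4, 5, 6, 7, 8, 9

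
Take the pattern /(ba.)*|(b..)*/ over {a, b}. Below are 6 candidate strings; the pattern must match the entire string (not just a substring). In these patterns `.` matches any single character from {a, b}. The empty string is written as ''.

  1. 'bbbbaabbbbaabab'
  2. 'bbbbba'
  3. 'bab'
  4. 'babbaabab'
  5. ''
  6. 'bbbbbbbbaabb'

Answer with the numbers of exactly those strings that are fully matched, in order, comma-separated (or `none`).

1 → match
2 → match
3 → match
4 → match
5 → match
6 → no match

1, 2, 3, 4, 5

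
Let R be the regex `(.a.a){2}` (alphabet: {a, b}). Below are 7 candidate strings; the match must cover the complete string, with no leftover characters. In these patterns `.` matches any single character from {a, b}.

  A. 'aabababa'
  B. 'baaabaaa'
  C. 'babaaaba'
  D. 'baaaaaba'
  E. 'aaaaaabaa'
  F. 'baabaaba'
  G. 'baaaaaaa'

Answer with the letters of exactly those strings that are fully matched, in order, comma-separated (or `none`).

A → match
B → match
C → match
D → match
E → no match
F → no match
G → match

A, B, C, D, G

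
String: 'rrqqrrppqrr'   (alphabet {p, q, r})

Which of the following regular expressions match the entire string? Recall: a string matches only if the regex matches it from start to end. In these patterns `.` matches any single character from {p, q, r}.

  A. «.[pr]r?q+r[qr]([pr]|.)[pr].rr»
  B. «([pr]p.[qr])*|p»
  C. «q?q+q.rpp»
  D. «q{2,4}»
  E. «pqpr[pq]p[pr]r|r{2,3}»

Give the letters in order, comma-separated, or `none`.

A

A → match
B → no match
C → no match — must end with 'rpp'
D → no match — must start with 'q'
E → no match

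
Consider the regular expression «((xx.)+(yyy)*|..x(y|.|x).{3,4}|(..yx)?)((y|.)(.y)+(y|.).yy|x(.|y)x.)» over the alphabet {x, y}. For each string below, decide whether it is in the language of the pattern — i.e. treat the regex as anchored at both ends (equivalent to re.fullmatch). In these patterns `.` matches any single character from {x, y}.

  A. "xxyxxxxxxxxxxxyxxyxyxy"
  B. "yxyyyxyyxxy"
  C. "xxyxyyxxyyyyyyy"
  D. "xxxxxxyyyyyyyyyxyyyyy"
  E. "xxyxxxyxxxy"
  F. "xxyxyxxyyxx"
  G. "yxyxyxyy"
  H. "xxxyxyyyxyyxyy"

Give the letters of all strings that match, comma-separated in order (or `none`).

A → match
B → no match
C → no match
D → match
E → no match
F → no match
G → no match
H → match

A, D, H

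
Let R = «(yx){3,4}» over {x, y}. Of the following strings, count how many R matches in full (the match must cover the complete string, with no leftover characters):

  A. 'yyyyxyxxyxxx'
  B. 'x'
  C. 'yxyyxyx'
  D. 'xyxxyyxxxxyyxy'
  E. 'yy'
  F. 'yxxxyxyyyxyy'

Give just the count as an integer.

A → no match — must start with 'yx'
B → no match — must start with 'yx'
C → no match
D → no match — must start with 'yx'
E → no match — must start with 'yx'
F → no match — must end with 'yx'
Total matched: 0

0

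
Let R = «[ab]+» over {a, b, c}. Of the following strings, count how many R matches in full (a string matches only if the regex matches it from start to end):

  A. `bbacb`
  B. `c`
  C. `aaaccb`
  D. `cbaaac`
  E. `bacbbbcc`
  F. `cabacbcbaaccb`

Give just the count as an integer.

0

A → no match
B → no match
C → no match
D → no match
E → no match
F → no match
Total matched: 0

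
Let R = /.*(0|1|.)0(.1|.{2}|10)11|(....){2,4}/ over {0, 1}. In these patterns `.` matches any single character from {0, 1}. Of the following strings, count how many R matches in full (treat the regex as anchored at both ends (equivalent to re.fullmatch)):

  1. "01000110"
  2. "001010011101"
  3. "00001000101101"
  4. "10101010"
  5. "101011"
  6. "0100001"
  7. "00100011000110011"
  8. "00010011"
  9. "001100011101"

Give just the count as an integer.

1 → match
2 → match
3 → no match
4 → match
5 → match
6 → no match
7 → no match
8 → match
9 → match
Total matched: 6

6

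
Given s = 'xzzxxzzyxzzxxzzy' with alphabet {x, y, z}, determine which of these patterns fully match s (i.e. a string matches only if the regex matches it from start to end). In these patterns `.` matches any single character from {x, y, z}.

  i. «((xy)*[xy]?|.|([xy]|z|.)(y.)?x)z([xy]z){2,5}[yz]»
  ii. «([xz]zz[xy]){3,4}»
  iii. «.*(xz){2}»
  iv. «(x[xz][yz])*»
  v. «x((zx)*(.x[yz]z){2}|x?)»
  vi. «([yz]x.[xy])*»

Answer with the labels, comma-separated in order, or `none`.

i → no match
ii → match
iii → no match — must end with 'xz'
iv → no match
v → no match
vi → no match

ii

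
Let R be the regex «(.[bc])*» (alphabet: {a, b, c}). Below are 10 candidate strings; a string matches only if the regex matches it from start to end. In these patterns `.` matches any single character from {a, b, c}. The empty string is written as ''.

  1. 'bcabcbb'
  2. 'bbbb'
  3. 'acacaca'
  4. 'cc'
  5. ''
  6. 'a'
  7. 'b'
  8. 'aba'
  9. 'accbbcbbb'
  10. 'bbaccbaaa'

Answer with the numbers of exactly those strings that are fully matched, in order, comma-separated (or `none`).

1 → no match
2 → match
3 → no match
4 → match
5 → match
6 → no match
7 → no match
8 → no match
9 → no match
10 → no match

2, 4, 5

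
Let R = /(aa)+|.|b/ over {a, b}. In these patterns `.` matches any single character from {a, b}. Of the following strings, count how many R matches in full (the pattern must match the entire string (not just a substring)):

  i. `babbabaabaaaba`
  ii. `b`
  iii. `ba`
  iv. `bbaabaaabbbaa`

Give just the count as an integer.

1

i → no match
ii → match
iii → no match
iv → no match
Total matched: 1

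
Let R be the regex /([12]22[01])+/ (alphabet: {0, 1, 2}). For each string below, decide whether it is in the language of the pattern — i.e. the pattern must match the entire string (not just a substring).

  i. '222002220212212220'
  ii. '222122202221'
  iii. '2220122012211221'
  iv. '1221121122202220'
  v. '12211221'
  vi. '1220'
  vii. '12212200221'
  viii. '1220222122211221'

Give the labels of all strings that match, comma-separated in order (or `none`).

ii, iii, v, vi, viii

i → no match
ii → match
iii → match
iv → no match
v → match
vi → match
vii → no match
viii → match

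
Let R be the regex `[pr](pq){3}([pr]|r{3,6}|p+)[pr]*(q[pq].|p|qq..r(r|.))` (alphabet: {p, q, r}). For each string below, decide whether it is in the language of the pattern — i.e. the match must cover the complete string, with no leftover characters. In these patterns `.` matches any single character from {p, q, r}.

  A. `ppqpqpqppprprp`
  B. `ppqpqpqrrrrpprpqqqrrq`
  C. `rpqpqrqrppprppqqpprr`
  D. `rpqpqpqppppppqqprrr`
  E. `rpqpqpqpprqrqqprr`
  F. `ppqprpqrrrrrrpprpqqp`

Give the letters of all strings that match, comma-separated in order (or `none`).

A, B, D

A → match
B → match
C → no match
D → match
E → no match
F → no match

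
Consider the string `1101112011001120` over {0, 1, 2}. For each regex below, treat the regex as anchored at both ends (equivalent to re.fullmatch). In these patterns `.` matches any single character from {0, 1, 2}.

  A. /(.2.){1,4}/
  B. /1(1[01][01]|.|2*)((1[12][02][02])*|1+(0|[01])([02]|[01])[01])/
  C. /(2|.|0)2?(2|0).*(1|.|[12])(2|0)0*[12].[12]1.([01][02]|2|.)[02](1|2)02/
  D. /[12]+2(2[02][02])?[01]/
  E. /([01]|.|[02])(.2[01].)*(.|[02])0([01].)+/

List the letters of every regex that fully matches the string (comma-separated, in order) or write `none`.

B

A → no match
B → match
C → no match — must end with `02`
D → no match
E → no match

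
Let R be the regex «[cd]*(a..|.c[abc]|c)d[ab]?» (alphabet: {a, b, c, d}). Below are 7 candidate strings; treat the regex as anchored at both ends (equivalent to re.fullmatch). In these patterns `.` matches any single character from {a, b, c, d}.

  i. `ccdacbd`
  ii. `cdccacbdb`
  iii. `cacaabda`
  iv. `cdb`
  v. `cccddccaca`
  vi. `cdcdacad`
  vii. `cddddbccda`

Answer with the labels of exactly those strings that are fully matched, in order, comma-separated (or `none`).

i → match
ii → match
iii → no match
iv → match
v → no match
vi → match
vii → match

i, ii, iv, vi, vii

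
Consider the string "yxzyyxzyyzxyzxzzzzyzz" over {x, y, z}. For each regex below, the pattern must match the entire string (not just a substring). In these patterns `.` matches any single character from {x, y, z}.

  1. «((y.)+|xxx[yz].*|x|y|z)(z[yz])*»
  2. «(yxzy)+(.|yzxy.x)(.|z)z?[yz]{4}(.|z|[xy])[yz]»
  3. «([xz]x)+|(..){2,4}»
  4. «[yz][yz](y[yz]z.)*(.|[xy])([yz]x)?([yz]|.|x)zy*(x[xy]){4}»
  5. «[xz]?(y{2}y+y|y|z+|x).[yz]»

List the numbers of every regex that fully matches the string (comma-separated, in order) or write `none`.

1 → no match
2 → match
3 → no match
4 → no match
5 → no match

2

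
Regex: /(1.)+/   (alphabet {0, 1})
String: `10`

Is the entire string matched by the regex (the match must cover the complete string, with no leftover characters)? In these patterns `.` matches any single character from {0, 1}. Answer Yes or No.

Yes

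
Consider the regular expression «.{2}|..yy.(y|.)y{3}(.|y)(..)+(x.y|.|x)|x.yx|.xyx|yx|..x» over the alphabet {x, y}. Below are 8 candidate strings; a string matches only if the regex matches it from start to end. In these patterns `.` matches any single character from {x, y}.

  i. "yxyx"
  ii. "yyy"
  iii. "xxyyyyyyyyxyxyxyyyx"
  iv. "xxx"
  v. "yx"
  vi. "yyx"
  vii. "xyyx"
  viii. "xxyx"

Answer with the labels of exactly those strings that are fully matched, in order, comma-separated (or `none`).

i → match
ii → no match
iii → match
iv → match
v → match
vi → match
vii → match
viii → match

i, iii, iv, v, vi, vii, viii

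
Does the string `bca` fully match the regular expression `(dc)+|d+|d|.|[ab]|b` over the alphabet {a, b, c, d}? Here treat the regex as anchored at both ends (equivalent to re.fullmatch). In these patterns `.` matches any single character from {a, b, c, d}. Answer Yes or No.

No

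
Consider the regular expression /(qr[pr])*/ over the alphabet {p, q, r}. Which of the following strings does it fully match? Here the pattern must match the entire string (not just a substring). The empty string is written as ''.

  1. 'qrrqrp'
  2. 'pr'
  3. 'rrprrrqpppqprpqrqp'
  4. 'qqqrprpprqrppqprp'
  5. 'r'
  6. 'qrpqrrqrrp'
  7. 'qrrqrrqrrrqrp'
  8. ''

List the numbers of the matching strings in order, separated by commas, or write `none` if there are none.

1 → match
2 → no match
3 → no match
4 → no match
5 → no match
6 → no match
7 → no match
8 → match

1, 8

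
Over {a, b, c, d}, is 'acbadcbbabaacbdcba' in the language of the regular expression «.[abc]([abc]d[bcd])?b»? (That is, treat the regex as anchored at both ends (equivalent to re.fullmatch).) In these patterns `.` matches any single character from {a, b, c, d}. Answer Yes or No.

No

Every match must end with 'b', but 'acbadcbbabaacbdcba' does not.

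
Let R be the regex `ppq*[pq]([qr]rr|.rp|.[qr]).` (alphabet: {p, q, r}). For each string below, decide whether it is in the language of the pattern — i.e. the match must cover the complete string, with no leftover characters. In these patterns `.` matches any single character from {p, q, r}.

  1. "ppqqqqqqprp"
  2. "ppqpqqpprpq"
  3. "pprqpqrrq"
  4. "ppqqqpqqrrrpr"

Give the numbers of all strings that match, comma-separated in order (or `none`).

1 → match
2 → no match
3 → no match
4 → no match

1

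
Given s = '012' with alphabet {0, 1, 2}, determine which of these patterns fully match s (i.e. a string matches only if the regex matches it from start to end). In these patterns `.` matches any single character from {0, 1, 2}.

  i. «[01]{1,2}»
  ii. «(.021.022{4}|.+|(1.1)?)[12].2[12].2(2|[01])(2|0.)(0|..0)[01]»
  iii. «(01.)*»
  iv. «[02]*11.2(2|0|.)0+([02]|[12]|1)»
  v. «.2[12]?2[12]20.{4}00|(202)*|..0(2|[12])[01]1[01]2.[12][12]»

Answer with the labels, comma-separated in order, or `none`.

iii

i → no match
ii → no match
iii → match
iv → no match
v → no match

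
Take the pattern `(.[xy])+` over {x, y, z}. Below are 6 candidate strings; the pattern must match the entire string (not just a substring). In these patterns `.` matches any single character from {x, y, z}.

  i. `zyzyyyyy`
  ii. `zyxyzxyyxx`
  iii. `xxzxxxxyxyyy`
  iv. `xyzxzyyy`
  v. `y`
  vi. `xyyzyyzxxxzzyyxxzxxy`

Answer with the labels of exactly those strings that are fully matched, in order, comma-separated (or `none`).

i, ii, iii, iv

i → match
ii → match
iii → match
iv → match
v → no match
vi → no match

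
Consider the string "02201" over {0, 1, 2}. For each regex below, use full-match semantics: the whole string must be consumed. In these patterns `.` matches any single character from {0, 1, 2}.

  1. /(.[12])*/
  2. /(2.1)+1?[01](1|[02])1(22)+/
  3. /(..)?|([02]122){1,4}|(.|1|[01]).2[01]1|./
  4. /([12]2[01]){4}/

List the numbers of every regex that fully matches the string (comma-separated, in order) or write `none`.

1 → no match
2 → no match — must start with "2"
3 → match
4 → no match

3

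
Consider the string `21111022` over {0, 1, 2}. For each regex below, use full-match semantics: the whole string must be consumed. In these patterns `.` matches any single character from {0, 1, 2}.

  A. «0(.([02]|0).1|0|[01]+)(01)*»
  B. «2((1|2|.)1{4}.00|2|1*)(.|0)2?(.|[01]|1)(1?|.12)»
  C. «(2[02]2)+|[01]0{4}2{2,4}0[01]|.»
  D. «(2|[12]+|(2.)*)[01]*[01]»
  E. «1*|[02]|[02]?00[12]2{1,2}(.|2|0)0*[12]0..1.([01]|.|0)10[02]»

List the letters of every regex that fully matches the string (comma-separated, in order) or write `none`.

A → no match — must start with `0`
B → match
C → no match
D → no match
E → no match

B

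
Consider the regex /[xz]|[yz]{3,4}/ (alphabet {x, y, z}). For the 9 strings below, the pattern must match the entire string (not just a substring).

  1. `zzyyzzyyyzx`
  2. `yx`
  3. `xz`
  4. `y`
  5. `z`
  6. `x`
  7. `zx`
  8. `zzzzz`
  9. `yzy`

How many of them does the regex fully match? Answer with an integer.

3

1 → no match
2 → no match
3 → no match
4 → no match
5 → match
6 → match
7 → no match
8 → no match
9 → match
Total matched: 3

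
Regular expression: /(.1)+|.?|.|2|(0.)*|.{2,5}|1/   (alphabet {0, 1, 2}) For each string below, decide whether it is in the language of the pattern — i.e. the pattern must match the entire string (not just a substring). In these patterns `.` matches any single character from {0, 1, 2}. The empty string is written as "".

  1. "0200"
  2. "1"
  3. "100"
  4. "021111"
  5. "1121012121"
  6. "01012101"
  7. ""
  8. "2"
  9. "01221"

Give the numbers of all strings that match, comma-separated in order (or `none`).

1 → match
2 → match
3 → match
4 → no match
5 → match
6 → match
7 → match
8 → match
9 → match

1, 2, 3, 5, 6, 7, 8, 9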